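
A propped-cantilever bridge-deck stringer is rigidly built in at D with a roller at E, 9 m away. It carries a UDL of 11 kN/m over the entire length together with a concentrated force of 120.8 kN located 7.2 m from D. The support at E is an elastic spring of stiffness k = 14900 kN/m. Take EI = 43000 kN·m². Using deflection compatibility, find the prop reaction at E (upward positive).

Choose R_E as the redundant. The primary structure is the cantilever fixed at D.
Downward deflection at the released point E due to the loads:
  UDL 11: wL⁴/(8EI) = 9021/EI
  point load 120.8 at a = 7.2: Pa²(3L − a)/(6EI) = 20665/EI
  δ_0 = 29687/EI
Flexibility coefficient — unit upward force at E: δ_{EE} = L³/(3EI) = 243/EI.
With EI = 43000 kN·m²: δ_0 = 0.69039 m and δ_{EE} = 0.005651 m/kN.
Compatibility — the spring shortens by R_E/k under the reaction it provides: δ_0 − R_E·δ_{EE} = R_E/k. With 1/k = 0.000067 m/kN, R_E = δ_0 / (δ_{EE} + 1/k) = 0.69039 / (0.005651 + 0.000067) = 120.7 kN.

R_E = 120.7 kN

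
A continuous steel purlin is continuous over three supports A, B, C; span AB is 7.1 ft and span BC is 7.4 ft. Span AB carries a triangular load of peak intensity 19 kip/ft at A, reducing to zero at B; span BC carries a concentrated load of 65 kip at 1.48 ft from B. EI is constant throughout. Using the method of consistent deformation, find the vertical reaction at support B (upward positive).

R_B = 91.79 kip

Take M_B as the redundant. Released structure: two simple spans AB and BC with a hinge at B.
Discontinuity in slope at B on the released structure — sum the simple-span end rotations:
  span AB: triangular load, peak 19: 7w₀L³/(360EI) = 132.2/EI
  span BC: point load 65 at a = 1.48: Pab(L + b)/(6LEI) = 170.9/EI
  relative rotation θ_0 = (132.2 + 170.9)/EI = 303.1/EI
A unit hogging moment at B produces rotation L₁/(3EI) + L₂/(3EI) = 4.833/EI.
Compatibility: M_B·(L₁+L₂)/(3EI) = θ_0, giving M_B = 62.71 kip·ft (hogging).
Span AB, ΣM about A with M_B applied at B: R_B^{AB}·7.1 = 159.6 + 62.71, so R_B^{AB} = 31.32 kip and R_A = 67.45 − 31.32 = 36.13 kip.
Span BC, ΣM about C: R_B^{BC}·7.4 = 384.8 + 62.71, so R_B^{BC} = 60.47 kip and R_C = 65 − 60.47 = 4.526 kip.
R_B = 31.32 + 60.47 = 91.79 kip.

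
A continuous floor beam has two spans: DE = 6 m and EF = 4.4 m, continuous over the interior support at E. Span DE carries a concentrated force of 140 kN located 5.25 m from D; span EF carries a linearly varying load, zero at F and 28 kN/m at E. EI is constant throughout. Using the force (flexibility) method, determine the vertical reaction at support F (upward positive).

Insert a hinge at E; M_E is the redundant, and each span becomes simply supported.
Discontinuity in slope at E on the released structure — sum the simple-span end rotations:
  span DE: point load 140 at a = 5.25: Pab(L + a)/(6LEI) = 172.3/EI
  span EF: triangular load, peak 28: w₀L³/(45EI) = 53/EI
  relative rotation θ_0 = (172.3 + 53)/EI = 225.3/EI
A unit hogging moment at E produces rotation L₁/(3EI) + L₂/(3EI) = 3.467/EI.
Compatibility: M_E·(L₁+L₂)/(3EI) = θ_0, giving M_E = 64.98 kN·m (hogging).
Span EF, ΣM about F: R_E^{EF}·4.4 = 180.7 + 64.98, so R_E^{EF} = 55.84 kN and R_F = 61.6 − 55.84 = 5.765 kN.

R_F = 5.765 kN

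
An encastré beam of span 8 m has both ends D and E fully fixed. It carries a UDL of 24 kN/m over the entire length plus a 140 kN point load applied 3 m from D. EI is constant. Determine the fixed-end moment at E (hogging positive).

Take the two fixed-end moments M_D, M_E as redundants; the released structure is the simple span DE.
Simple-span end rotations at D and E under the given loads:
  at D: UDL 24: wL³/(24EI) = 512/EI
  at E: UDL 24: wL³/(24EI) = 512/EI
  at D: point load 140 at a = 3: Pab(L + b)/(6LEI) = 568.8/EI
  at E: point load 140 at a = 3: Pab(L + a)/(6LEI) = 481.2/EI
  θ_D0 = 1081/EI,  θ_E0 = 993.2/EI
Flexibility coefficients: a unit moment at one end gives L/(3EI) there and L/(6EI) at the far end, so f₁₁ = f₂₂ = 2.667/EI and f₁₂ = f₂₁ = 1.333/EI.
Compatibility — zero rotation at each built-in end:
  2.667 M_D + 1.333 M_E = 1081
  1.333 M_D + 2.667 M_E = 993.2
Solving the pair gives M_D = 292.1 kN·m and M_E = 226.4 kN·m (hogging).

M_E = 226.4 kN·m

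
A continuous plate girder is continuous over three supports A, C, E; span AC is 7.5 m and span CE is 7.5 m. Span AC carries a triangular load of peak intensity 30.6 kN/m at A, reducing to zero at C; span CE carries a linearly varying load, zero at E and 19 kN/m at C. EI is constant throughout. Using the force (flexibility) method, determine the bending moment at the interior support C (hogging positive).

Insert a hinge at C; M_C is the redundant, and each span becomes simply supported.
Discontinuity in slope at C on the released structure — sum the simple-span end rotations:
  span AC: triangular load, peak 30.6: 7w₀L³/(360EI) = 251/EI
  span CE: triangular load, peak 19: w₀L³/(45EI) = 178.1/EI
  relative rotation θ_0 = (251 + 178.1)/EI = 429.1/EI
A unit hogging moment at C produces rotation L₁/(3EI) + L₂/(3EI) = 5/EI.
Compatibility: M_C·(L₁+L₂)/(3EI) = θ_0, giving M_C = 85.83 kN·m (hogging).

M_C = 85.83 kN·m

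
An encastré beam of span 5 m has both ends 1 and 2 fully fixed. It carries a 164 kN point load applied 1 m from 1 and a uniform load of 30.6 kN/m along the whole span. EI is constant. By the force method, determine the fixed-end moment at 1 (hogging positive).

M_1 = 168.7 kN·m

Release both end moments; the primary structure is a simply-supported span 12 with redundants M_1 and M_2.
End rotations of the released simple span under the applied load (×1/EI):
  at 1: point load 164 at a = 1: Pab(L + b)/(6LEI) = 196.8/EI
  at 2: point load 164 at a = 1: Pab(L + a)/(6LEI) = 131.2/EI
  at 1: UDL 30.6: wL³/(24EI) = 159.4/EI
  at 2: UDL 30.6: wL³/(24EI) = 159.4/EI
  θ_10 = 356.2/EI,  θ_20 = 290.6/EI
Flexibility coefficients: a unit moment at one end gives L/(3EI) there and L/(6EI) at the far end, so f₁₁ = f₂₂ = 1.667/EI and f₁₂ = f₂₁ = 0.8333/EI.
Compatibility — zero rotation at each built-in end:
  1.667 M_1 + 0.8333 M_2 = 356.2
  0.8333 M_1 + 1.667 M_2 = 290.6
Solving the pair gives M_1 = 168.7 kN·m and M_2 = 89.99 kN·m (hogging).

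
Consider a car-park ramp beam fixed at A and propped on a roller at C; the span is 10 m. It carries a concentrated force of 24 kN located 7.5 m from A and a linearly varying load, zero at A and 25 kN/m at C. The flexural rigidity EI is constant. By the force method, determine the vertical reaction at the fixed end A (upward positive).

R_A = 65.06 kN

Remove the prop at C; the released (primary) structure is a cantilever built in at A.
Free-end deflection of the primary structure under the applied loading (downward +):
  point load 24 at a = 7.5: Pa²(3L − a)/(6EI) = 5062/EI
  triangular load, peak 25 at the free end: 11w₀L⁴/(120EI) = 22917/EI
  δ_0 = 27979/EI
Tip deflection under a unit load at C: L³/(3EI) = 333.3/EI.
The prop prevents deflection at C: R_C = δ_0/δ_{CC} = 27979/333.3 = 83.94 kN.
Vertical equilibrium: R_A = ΣP − R_C = 149 − 83.94 = 65.06 kN.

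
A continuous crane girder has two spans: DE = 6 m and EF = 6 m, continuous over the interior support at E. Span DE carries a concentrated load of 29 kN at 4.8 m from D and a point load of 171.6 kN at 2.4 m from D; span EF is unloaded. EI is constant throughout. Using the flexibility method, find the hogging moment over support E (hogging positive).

M_E = 99.01 kN·m

Take M_E as the redundant. Released structure: two simple spans DE and EF with a hinge at E.
End slopes at the hinge E, treating each span as simply supported:
  span DE: point load 29 at a = 4.8: Pab(L + a)/(6LEI) = 50.11/EI
  span DE: point load 171.6 at a = 2.4: Pab(L + a)/(6LEI) = 345.9/EI
  relative rotation θ_0 = (396.1 + 0)/EI = 396.1/EI
A unit hogging moment at E produces rotation L₁/(3EI) + L₂/(3EI) = 4/EI.
Slope continuity at E: θ_0 = M_E·4/EI, so M_E = 396.1/4 = 99.01 kN·m (hogging).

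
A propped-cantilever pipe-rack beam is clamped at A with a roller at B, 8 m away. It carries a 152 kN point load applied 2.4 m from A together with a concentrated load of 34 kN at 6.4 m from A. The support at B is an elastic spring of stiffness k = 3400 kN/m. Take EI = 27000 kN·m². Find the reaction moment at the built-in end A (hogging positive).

Remove the prop at B; the released (primary) structure is a cantilever built in at A.
Free-end deflection of the primary structure under the applied loading (downward +):
  point load 152 at a = 2.4: Pa²(3L − a)/(6EI) = 3152/EI
  point load 34 at a = 6.4: Pa²(3L − a)/(6EI) = 4085/EI
  δ_0 = 7237/EI
Tip deflection under a unit load at B: L³/(3EI) = 170.7/EI.
With EI = 27000 kN·m²: δ_0 = 0.26804 m and δ_{BB} = 0.006321 m/kN.
Compatibility — the spring shortens by R_B/k under the reaction it provides: δ_0 − R_B·δ_{BB} = R_B/k. With 1/k = 0.000294 m/kN, R_B = δ_0 / (δ_{BB} + 1/k) = 0.26804 / (0.006321 + 0.000294) = 40.52 kN.
Moment equilibrium about A: M_A = Σ(load moments about A) − R_B·L = 582.4 − 40.52×8 = 258.3 kN·m.

M_A = 258.3 kN·m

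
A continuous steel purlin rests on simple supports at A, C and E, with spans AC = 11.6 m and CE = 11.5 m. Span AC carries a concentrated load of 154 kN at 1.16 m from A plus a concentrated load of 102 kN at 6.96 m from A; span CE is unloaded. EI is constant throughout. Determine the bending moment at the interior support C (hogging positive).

Take M_C as the redundant. Released structure: two simple spans AC and CE with a hinge at C.
Discontinuity in slope at C on the released structure — sum the simple-span end rotations:
  span AC: point load 154 at a = 1.16: Pab(L + a)/(6LEI) = 341.9/EI
  span AC: point load 102 at a = 6.96: Pab(L + a)/(6LEI) = 878.4/EI
  relative rotation θ_0 = (1220 + 0)/EI = 1220/EI
A unit hogging moment at C produces rotation L₁/(3EI) + L₂/(3EI) = 7.7/EI.
Slope continuity at C: θ_0 = M_C·7.7/EI, so M_C = 1220/7.7 = 158.5 kN·m (hogging).

M_C = 158.5 kN·m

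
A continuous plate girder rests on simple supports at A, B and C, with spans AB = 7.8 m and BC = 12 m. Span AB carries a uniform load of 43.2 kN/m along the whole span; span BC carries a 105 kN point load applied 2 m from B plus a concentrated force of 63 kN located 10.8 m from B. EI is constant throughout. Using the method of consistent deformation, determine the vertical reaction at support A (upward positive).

R_A = 136.5 kN

Take M_B as the redundant. Released structure: two simple spans AB and BC with a hinge at B.
Rotations at B on the released spans (each span's end-slope, ×1/EI):
  span AB: UDL 43.2: wL³/(24EI) = 854.2/EI
  span BC: point load 105 at a = 2: Pab(L + b)/(6LEI) = 641.7/EI
  span BC: point load 63 at a = 10.8: Pab(L + b)/(6LEI) = 149.7/EI
  relative rotation θ_0 = (854.2 + 791.4)/EI = 1646/EI
A unit hogging moment at B produces rotation L₁/(3EI) + L₂/(3EI) = 6.6/EI.
Slope continuity at B: θ_0 = M_B·6.6/EI, so M_B = 1646/6.6 = 249.3 kN·m (hogging).
Span AB, ΣM about A with M_B applied at B: R_B^{AB}·7.8 = 1314 + 249.3, so R_B^{AB} = 200.4 kN and R_A = 337 − 200.4 = 136.5 kN.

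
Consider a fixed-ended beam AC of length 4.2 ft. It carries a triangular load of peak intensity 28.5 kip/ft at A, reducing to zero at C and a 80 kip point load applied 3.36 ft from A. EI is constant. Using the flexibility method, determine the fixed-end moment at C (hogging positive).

Take the two fixed-end moments M_A, M_C as redundants; the released structure is the simple span AC.
End rotations of the released simple span under the applied load (×1/EI):
  at A: triangular load, peak 28.5: w₀L³/(45EI) = 46.92/EI
  at C: triangular load, peak 28.5: 7w₀L³/(360EI) = 41.06/EI
  at A: point load 80 at a = 3.36: Pab(L + b)/(6LEI) = 45.16/EI
  at C: point load 80 at a = 3.36: Pab(L + a)/(6LEI) = 67.74/EI
  θ_A0 = 92.08/EI,  θ_C0 = 108.8/EI
Flexibility coefficients: a unit moment at one end gives L/(3EI) there and L/(6EI) at the far end, so f₁₁ = f₂₂ = 1.4/EI and f₁₂ = f₂₁ = 0.7/EI.
Compatibility — zero rotation at each built-in end:
  1.4 M_A + 0.7 M_C = 92.08
  0.7 M_A + 1.4 M_C = 108.8
Solving the pair gives M_A = 35.89 kip·ft and M_C = 59.77 kip·ft (hogging).

M_C = 59.77 kip·ft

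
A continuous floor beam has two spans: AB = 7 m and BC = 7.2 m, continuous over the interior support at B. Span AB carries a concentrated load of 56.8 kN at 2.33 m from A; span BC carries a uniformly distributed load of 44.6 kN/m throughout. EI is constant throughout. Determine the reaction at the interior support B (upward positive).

R_B = 228.9 kN

Take M_B as the redundant. Released structure: two simple spans AB and BC with a hinge at B.
Rotations at B on the released spans (each span's end-slope, ×1/EI):
  span AB: point load 56.8 at a = 2.33: Pab(L + a)/(6LEI) = 137.3/EI
  span BC: UDL 44.6: wL³/(24EI) = 693.6/EI
  relative rotation θ_0 = (137.3 + 693.6)/EI = 830.9/EI
A unit hogging moment at B produces rotation L₁/(3EI) + L₂/(3EI) = 4.733/EI.
Slope continuity at B: θ_0 = M_B·4.733/EI, so M_B = 830.9/4.733 = 175.5 kN·m (hogging).
Span AB, ΣM about A with M_B applied at B: R_B^{AB}·7 = 132.3 + 175.5, so R_B^{AB} = 43.98 kN and R_A = 56.8 − 43.98 = 12.82 kN.
Span BC, ΣM about C: R_B^{BC}·7.2 = 1156 + 175.5, so R_B^{BC} = 184.9 kN and R_C = 321.1 − 184.9 = 136.2 kN.
R_B = 43.98 + 184.9 = 228.9 kN.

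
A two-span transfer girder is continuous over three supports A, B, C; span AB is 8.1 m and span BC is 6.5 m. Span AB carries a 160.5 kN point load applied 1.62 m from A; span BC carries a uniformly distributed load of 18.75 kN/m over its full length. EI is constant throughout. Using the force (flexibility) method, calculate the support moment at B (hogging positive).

Take M_B as the redundant. Released structure: two simple spans AB and BC with a hinge at B.
End slopes at the hinge B, treating each span as simply supported:
  span AB: point load 160.5 at a = 1.62: Pab(L + a)/(6LEI) = 337/EI
  span BC: UDL 18.75: wL³/(24EI) = 214.6/EI
  relative rotation θ_0 = (337 + 214.6)/EI = 551.5/EI
A unit hogging moment at B produces rotation L₁/(3EI) + L₂/(3EI) = 4.867/EI.
Compatibility: M_B·(L₁+L₂)/(3EI) = θ_0, giving M_B = 113.3 kN·m (hogging).

M_B = 113.3 kN·m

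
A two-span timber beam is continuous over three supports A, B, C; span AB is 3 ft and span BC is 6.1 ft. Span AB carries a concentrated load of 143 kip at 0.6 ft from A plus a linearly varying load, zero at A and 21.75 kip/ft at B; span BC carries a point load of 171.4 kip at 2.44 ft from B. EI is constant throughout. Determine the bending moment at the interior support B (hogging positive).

M_B = 152.4 kip·ft

Release continuity at B by inserting a hinge; the redundant is the internal moment M_B. The primary structure is two simply-supported spans AB and BC.
End slopes at the hinge B, treating each span as simply supported:
  span AB: point load 143 at a = 0.6: Pab(L + a)/(6LEI) = 41.18/EI
  span AB: triangular load, peak 21.75: w₀L³/(45EI) = 13.05/EI
  span BC: point load 171.4 at a = 2.44: Pab(L + b)/(6LEI) = 408.2/EI
  relative rotation θ_0 = (54.23 + 408.2)/EI = 462.4/EI
A unit hogging moment at B produces rotation L₁/(3EI) + L₂/(3EI) = 3.033/EI.
Slope continuity at B: θ_0 = M_B·3.033/EI, so M_B = 462.4/3.033 = 152.4 kip·ft (hogging).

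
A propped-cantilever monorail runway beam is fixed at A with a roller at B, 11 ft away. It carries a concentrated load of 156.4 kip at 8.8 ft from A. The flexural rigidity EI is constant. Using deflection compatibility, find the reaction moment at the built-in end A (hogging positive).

M_A = 165.2 kip·ft

Take the reaction at B as the redundant and release it; the primary structure is a cantilever fixed at A.
Downward deflection at the released point B due to the loads:
  point load 156.4 at a = 8.8: Pa²(3L − a)/(6EI) = 48850/EI
Flexibility coefficient — unit upward force at B: δ_{BB} = L³/(3EI) = 443.7/EI.
Compatibility at B: δ_0 − R_B·δ_{BB} = 0, so R_B = 48850/443.7 = 110.1 kip.
Moment equilibrium about A: M_A = Σ(load moments about A) − R_B·L = 1376 − 110.1×11 = 165.2 kip·ft.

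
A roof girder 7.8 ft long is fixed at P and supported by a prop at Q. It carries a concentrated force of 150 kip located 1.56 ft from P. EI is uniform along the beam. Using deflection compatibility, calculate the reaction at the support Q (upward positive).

R_Q = 8.4 kip

Choose R_Q as the redundant. The primary structure is the cantilever fixed at P.
Free-end deflection of the primary structure under the applied loading (downward +):
  point load 150 at a = 1.56: Pa²(3L − a)/(6EI) = 1329/EI
Tip deflection under a unit load at Q: L³/(3EI) = 158.2/EI.
Compatibility at Q: δ_0 − R_Q·δ_{QQ} = 0, so R_Q = 1329/158.2 = 8.4 kip.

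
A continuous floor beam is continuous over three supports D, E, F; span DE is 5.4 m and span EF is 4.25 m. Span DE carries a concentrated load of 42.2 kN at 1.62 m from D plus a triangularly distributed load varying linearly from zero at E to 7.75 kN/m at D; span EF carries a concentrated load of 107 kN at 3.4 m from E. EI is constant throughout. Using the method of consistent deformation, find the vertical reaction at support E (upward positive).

R_E = 59.54 kN

Release continuity at E by inserting a hinge; the redundant is the internal moment M_E. The primary structure is two simply-supported spans DE and EF.
End slopes at the hinge E, treating each span as simply supported:
  span DE: point load 42.2 at a = 1.62: Pab(L + a)/(6LEI) = 55.99/EI
  span DE: triangular load, peak 7.75: 7w₀L³/(360EI) = 23.73/EI
  span EF: point load 107 at a = 3.4: Pab(L + b)/(6LEI) = 61.85/EI
  relative rotation θ_0 = (79.72 + 61.85)/EI = 141.6/EI
A unit hogging moment at E produces rotation L₁/(3EI) + L₂/(3EI) = 3.217/EI.
Slope continuity at E: θ_0 = M_E·3.217/EI, so M_E = 141.6/3.217 = 44.01 kN·m (hogging).
Span DE, ΣM about D with M_E applied at E: R_E^{DE}·5.4 = 106 + 44.01, so R_E^{DE} = 27.78 kN and R_D = 63.12 − 27.78 = 35.34 kN.
Span EF, ΣM about F: R_E^{EF}·4.25 = 90.95 + 44.01, so R_E^{EF} = 31.76 kN and R_F = 107 − 31.76 = 75.24 kN.
R_E = 27.78 + 31.76 = 59.54 kN.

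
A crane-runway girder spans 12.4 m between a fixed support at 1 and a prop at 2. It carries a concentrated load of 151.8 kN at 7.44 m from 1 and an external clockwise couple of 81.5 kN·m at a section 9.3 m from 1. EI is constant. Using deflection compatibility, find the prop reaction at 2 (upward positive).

Choose R_2 as the redundant. The primary structure is the cantilever fixed at 1.
Deflection at 2 on the released cantilever, summing each load's contribution:
  point load 151.8 at a = 7.44: Pa²(3L − a)/(6EI) = 41677/EI
  clockwise couple 81.5 at a = 9.3: M₀a(2L − a)/(2EI) = 5874/EI
  δ_0 = 47551/EI
Flexibility coefficient — unit upward force at 2: δ_{22} = L³/(3EI) = 635.5/EI.
The prop prevents deflection at 2: R_2 = δ_0/δ_{22} = 47551/635.5 = 74.82 kN.

R_2 = 74.82 kN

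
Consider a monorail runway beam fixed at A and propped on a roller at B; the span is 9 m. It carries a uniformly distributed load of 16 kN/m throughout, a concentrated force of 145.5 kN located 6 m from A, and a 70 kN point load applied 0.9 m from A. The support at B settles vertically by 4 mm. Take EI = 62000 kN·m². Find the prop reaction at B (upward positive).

R_B = 129.4 kN

Take the reaction at B as the redundant and release it; the primary structure is a cantilever fixed at A.
Primary-structure tip deflection at B by superposition:
  UDL 16: wL⁴/(8EI) = 13122/EI
  point load 145.5 at a = 6: Pa²(3L − a)/(6EI) = 18333/EI
  point load 70 at a = 0.9: Pa²(3L − a)/(6EI) = 246.6/EI
  δ_0 = 31702/EI
Tip deflection under a unit load at B: L³/(3EI) = 243/EI.
With EI = 62000 kN·m²: δ_0 = 0.51132 m and δ_{BB} = 0.003919 m/kN.
Compatibility — the beam at B must follow the support down by 0.004 m: δ_0 − R_B·δ_{BB} = 0.004, so R_B = (0.51132 − 0.004)/0.003919 = 129.4 kN.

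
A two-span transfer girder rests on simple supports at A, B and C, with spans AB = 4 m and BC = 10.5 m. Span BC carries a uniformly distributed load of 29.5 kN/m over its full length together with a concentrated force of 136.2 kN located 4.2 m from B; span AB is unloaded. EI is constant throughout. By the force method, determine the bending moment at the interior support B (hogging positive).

Release continuity at B by inserting a hinge; the redundant is the internal moment M_B. The primary structure is two simply-supported spans AB and BC.
End slopes at the hinge B, treating each span as simply supported:
  span BC: UDL 29.5: wL³/(24EI) = 1423/EI
  span BC: point load 136.2 at a = 4.2: Pab(L + b)/(6LEI) = 961/EI
  relative rotation θ_0 = (0 + 2384)/EI = 2384/EI
A unit hogging moment at B produces rotation L₁/(3EI) + L₂/(3EI) = 4.833/EI.
Compatibility: M_B·(L₁+L₂)/(3EI) = θ_0, giving M_B = 493.2 kN·m (hogging).

M_B = 493.2 kN·m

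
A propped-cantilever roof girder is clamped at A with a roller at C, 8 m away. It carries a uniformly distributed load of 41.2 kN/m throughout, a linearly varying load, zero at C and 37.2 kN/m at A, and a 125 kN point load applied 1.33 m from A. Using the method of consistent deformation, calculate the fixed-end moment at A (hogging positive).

M_A = 615.4 kN·m

Release the roller at C. Primary structure: cantilever fixed at A.
Downward deflection at the released point C due to the loads:
  UDL 41.2: wL⁴/(8EI) = 21094/EI
  triangular load, peak 37.2 at the fixed end: w₀L⁴/(30EI) = 5079/EI
  point load 125 at a = 1.33: Pa²(3L − a)/(6EI) = 835.4/EI
  δ_0 = 27009/EI
Flexibility coefficient — unit upward force at C: δ_{CC} = L³/(3EI) = 170.7/EI.
The prop prevents deflection at C: R_C = δ_0/δ_{CC} = 27009/170.7 = 158.3 kN.
Moment equilibrium about A: M_A = Σ(load moments about A) − R_C·L = 1881 − 158.3×8 = 615.4 kN·m.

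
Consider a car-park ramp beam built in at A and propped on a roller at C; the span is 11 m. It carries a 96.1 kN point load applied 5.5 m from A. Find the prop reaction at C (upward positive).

R_C = 30.03 kN

Release the roller at C. Primary structure: cantilever fixed at A.
Primary-structure tip deflection at C by superposition:
  point load 96.1 at a = 5.5: Pa²(3L − a)/(6EI) = 13324/EI
Tip deflection under a unit load at C: L³/(3EI) = 443.7/EI.
The prop prevents deflection at C: R_C = δ_0/δ_{CC} = 13324/443.7 = 30.03 kN.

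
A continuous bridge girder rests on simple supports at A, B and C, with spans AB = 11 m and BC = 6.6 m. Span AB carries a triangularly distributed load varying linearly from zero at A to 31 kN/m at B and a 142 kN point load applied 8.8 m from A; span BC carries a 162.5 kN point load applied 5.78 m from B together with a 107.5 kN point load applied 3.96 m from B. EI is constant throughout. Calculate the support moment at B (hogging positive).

Take M_B as the redundant. Released structure: two simple spans AB and BC with a hinge at B.
Discontinuity in slope at B on the released structure — sum the simple-span end rotations:
  span AB: triangular load, peak 31: w₀L³/(45EI) = 916.9/EI
  span AB: point load 142 at a = 8.8: Pab(L + a)/(6LEI) = 824.7/EI
  span BC: point load 162.5 at a = 5.78: Pab(L + b)/(6LEI) = 144.3/EI
  span BC: point load 107.5 at a = 3.96: Pab(L + b)/(6LEI) = 262.2/EI
  relative rotation θ_0 = (1742 + 406.5)/EI = 2148/EI
A unit hogging moment at B produces rotation L₁/(3EI) + L₂/(3EI) = 5.867/EI.
Slope continuity at B: θ_0 = M_B·5.867/EI, so M_B = 2148/5.867 = 366.2 kN·m (hogging).

M_B = 366.2 kN·m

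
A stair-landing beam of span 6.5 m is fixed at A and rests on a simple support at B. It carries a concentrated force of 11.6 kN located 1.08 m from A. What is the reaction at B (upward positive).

R_B = 0.4538 kN

Release the roller at B. Primary structure: cantilever fixed at A.
Free-end deflection of the primary structure under the applied loading (downward +):
  point load 11.6 at a = 1.08: Pa²(3L − a)/(6EI) = 41.54/EI
Tip deflection under a unit load at B: L³/(3EI) = 91.54/EI.
Compatibility at B: δ_0 − R_B·δ_{BB} = 0, so R_B = 41.54/91.54 = 0.4538 kN.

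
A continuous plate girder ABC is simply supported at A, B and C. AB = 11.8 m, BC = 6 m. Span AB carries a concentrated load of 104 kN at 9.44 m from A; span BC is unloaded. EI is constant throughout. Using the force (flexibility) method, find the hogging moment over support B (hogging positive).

Insert a hinge at B; M_B is the redundant, and each span becomes simply supported.
Rotations at B on the released spans (each span's end-slope, ×1/EI):
  span AB: point load 104 at a = 9.44: Pab(L + a)/(6LEI) = 695.1/EI
  relative rotation θ_0 = (695.1 + 0)/EI = 695.1/EI
A unit hogging moment at B produces rotation L₁/(3EI) + L₂/(3EI) = 5.933/EI.
Slope continuity at B: θ_0 = M_B·5.933/EI, so M_B = 695.1/5.933 = 117.1 kN·m (hogging).

M_B = 117.1 kN·m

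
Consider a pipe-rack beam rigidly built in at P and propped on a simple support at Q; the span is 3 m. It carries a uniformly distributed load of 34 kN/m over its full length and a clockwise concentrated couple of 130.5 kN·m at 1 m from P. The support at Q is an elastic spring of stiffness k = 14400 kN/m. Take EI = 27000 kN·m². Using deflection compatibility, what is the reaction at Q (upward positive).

R_Q = 61.66 kN

Release the roller at Q. Primary structure: cantilever fixed at P.
Deflection at Q on the released cantilever, summing each load's contribution:
  UDL 34: wL⁴/(8EI) = 344.2/EI
  clockwise couple 130.5 at a = 1: M₀a(2L − a)/(2EI) = 326.2/EI
  δ_0 = 670.5/EI
Tip deflection under a unit load at Q: L³/(3EI) = 9/EI.
With EI = 27000 kN·m²: δ_0 = 0.024833 m and δ_{QQ} = 0.000333 m/kN.
Compatibility — the spring shortens by R_Q/k under the reaction it provides: δ_0 − R_Q·δ_{QQ} = R_Q/k. With 1/k = 0.000069 m/kN, R_Q = δ_0 / (δ_{QQ} + 1/k) = 0.024833 / (0.000333 + 0.000069) = 61.66 kN.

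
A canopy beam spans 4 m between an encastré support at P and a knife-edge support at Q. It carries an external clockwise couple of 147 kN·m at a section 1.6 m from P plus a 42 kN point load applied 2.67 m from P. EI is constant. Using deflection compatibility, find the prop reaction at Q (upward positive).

Release the roller at Q. Primary structure: cantilever fixed at P.
Primary-structure tip deflection at Q by superposition:
  clockwise couple 147 at a = 1.6: M₀a(2L − a)/(2EI) = 752.6/EI
  point load 42 at a = 2.67: Pa²(3L − a)/(6EI) = 465.6/EI
  δ_0 = 1218/EI
Flexibility coefficient — unit upward force at Q: δ_{QQ} = L³/(3EI) = 21.33/EI.
Compatibility at Q: δ_0 − R_Q·δ_{QQ} = 0, so R_Q = 1218/21.33 = 57.1 kN.

R_Q = 57.1 kN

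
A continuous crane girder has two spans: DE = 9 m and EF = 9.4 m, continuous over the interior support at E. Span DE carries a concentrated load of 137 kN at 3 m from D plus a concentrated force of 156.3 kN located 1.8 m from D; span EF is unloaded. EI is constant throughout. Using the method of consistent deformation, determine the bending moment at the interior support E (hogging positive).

Release continuity at E by inserting a hinge; the redundant is the internal moment M_E. The primary structure is two simply-supported spans DE and EF.
End slopes at the hinge E, treating each span as simply supported:
  span DE: point load 137 at a = 3: Pab(L + a)/(6LEI) = 548/EI
  span DE: point load 156.3 at a = 1.8: Pab(L + a)/(6LEI) = 405.1/EI
  relative rotation θ_0 = (953.1 + 0)/EI = 953.1/EI
A unit hogging moment at E produces rotation L₁/(3EI) + L₂/(3EI) = 6.133/EI.
Compatibility: M_E·(L₁+L₂)/(3EI) = θ_0, giving M_E = 155.4 kN·m (hogging).

M_E = 155.4 kN·m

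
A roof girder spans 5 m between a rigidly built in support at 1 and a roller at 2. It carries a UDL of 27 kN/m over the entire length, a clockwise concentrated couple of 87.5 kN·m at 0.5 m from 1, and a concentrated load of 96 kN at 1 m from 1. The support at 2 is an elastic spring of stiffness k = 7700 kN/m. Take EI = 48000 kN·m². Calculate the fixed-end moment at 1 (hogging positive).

Choose R_2 as the redundant. The primary structure is the cantilever fixed at 1.
Deflection at 2 on the released cantilever, summing each load's contribution:
  UDL 27: wL⁴/(8EI) = 2109/EI
  clockwise couple 87.5 at a = 0.5: M₀a(2L − a)/(2EI) = 207.8/EI
  point load 96 at a = 1: Pa²(3L − a)/(6EI) = 224/EI
  δ_0 = 2541/EI
Flexibility coefficient — unit upward force at 2: δ_{22} = L³/(3EI) = 41.67/EI.
With EI = 48000 kN·m²: δ_0 = 0.052941 m and δ_{22} = 0.000868 m/kN.
Compatibility — the spring shortens by R_2/k under the reaction it provides: δ_0 − R_2·δ_{22} = R_2/k. With 1/k = 0.00013 m/kN, R_2 = δ_0 / (δ_{22} + 1/k) = 0.052941 / (0.000868 + 0.00013) = 53.05 kN.
Moment equilibrium about 1: M_1 = Σ(load moments about 1) − R_2·L = 521 − 53.05×5 = 255.7 kN·m.

M_1 = 255.7 kN·m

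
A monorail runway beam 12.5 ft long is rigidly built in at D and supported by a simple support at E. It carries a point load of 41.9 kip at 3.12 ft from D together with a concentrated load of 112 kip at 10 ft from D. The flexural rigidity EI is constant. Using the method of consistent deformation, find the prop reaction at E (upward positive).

R_E = 82.44 kip

Take the reaction at E as the redundant and release it; the primary structure is a cantilever fixed at D.
Downward deflection at the released point E due to the loads:
  point load 41.9 at a = 3.12: Pa²(3L − a)/(6EI) = 2337/EI
  point load 112 at a = 10: Pa²(3L − a)/(6EI) = 51333/EI
  δ_0 = 53670/EI
Tip deflection under a unit load at E: L³/(3EI) = 651/EI.
The prop prevents deflection at E: R_E = δ_0/δ_{EE} = 53670/651 = 82.44 kip.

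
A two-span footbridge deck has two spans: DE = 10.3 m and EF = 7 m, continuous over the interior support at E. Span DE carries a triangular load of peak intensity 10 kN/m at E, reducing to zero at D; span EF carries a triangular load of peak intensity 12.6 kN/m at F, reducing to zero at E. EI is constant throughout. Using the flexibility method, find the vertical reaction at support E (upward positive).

R_E = 62.63 kN

Release continuity at E by inserting a hinge; the redundant is the internal moment M_E. The primary structure is two simply-supported spans DE and EF.
Discontinuity in slope at E on the released structure — sum the simple-span end rotations:
  span DE: triangular load, peak 10: w₀L³/(45EI) = 242.8/EI
  span EF: triangular load, peak 12.6: 7w₀L³/(360EI) = 84.03/EI
  relative rotation θ_0 = (242.8 + 84.03)/EI = 326.9/EI
A unit hogging moment at E produces rotation L₁/(3EI) + L₂/(3EI) = 5.767/EI.
Compatibility: M_E·(L₁+L₂)/(3EI) = θ_0, giving M_E = 56.68 kN·m (hogging).
Span DE, ΣM about D with M_E applied at E: R_E^{DE}·10.3 = 353.6 + 56.68, so R_E^{DE} = 39.84 kN and R_D = 51.5 − 39.84 = 11.66 kN.
Span EF, ΣM about F: R_E^{EF}·7 = 102.9 + 56.68, so R_E^{EF} = 22.8 kN and R_F = 44.1 − 22.8 = 21.3 kN.
R_E = 39.84 + 22.8 = 62.63 kN.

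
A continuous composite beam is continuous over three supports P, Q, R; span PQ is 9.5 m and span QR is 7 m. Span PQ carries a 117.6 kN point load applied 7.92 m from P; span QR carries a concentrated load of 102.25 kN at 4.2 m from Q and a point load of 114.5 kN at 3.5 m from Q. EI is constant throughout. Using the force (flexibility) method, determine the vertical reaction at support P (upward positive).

Release continuity at Q by inserting a hinge; the redundant is the internal moment M_Q. The primary structure is two simply-supported spans PQ and QR.
Rotations at Q on the released spans (each span's end-slope, ×1/EI):
  span PQ: point load 117.6 at a = 7.92: Pab(L + a)/(6LEI) = 449.7/EI
  span QR: point load 102.25 at a = 4.2: Pab(L + b)/(6LEI) = 280.6/EI
  span QR: point load 114.5 at a = 3.5: Pab(L + b)/(6LEI) = 350.7/EI
  relative rotation θ_0 = (449.7 + 631.2)/EI = 1081/EI
A unit hogging moment at Q produces rotation L₁/(3EI) + L₂/(3EI) = 5.5/EI.
Compatibility: M_Q·(L₁+L₂)/(3EI) = θ_0, giving M_Q = 196.5 kN·m (hogging).
Span PQ, ΣM about P with M_Q applied at Q: R_Q^{PQ}·9.5 = 931.4 + 196.5, so R_Q^{PQ} = 118.7 kN and R_P = 117.6 − 118.7 = -1.13 kN.

R_P = -1.13 kN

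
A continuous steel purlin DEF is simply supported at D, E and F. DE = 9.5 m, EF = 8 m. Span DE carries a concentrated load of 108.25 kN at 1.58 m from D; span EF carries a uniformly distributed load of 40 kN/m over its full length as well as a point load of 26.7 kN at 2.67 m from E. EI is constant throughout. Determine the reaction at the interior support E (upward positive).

Release continuity at E by inserting a hinge; the redundant is the internal moment M_E. The primary structure is two simply-supported spans DE and EF.
Rotations at E on the released spans (each span's end-slope, ×1/EI):
  span DE: point load 108.25 at a = 1.58: Pab(L + a)/(6LEI) = 263.3/EI
  span EF: UDL 40: wL³/(24EI) = 853.3/EI
  span EF: point load 26.7 at a = 2.67: Pab(L + b)/(6LEI) = 105.5/EI
  relative rotation θ_0 = (263.3 + 958.9)/EI = 1222/EI
A unit hogging moment at E produces rotation L₁/(3EI) + L₂/(3EI) = 5.833/EI.
Slope continuity at E: θ_0 = M_E·5.833/EI, so M_E = 1222/5.833 = 209.5 kN·m (hogging).
Span DE, ΣM about D with M_E applied at E: R_E^{DE}·9.5 = 171 + 209.5, so R_E^{DE} = 40.06 kN and R_D = 108.2 − 40.06 = 68.19 kN.
Span EF, ΣM about F: R_E^{EF}·8 = 1422 + 209.5, so R_E^{EF} = 204 kN and R_F = 346.7 − 204 = 142.7 kN.
R_E = 40.06 + 204 = 244 kN.

R_E = 244 kN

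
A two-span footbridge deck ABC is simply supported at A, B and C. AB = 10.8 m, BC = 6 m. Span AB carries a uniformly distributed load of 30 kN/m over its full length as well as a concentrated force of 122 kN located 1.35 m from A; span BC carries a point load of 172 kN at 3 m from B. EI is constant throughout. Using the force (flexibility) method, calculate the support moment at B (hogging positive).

Release continuity at B by inserting a hinge; the redundant is the internal moment M_B. The primary structure is two simply-supported spans AB and BC.
Rotations at B on the released spans (each span's end-slope, ×1/EI):
  span AB: UDL 30: wL³/(24EI) = 1575/EI
  span AB: point load 122 at a = 1.35: Pab(L + a)/(6LEI) = 291.8/EI
  span BC: point load 172 at a = 3: Pab(L + b)/(6LEI) = 387/EI
  relative rotation θ_0 = (1866 + 387)/EI = 2253/EI
A unit hogging moment at B produces rotation L₁/(3EI) + L₂/(3EI) = 5.6/EI.
Compatibility: M_B·(L₁+L₂)/(3EI) = θ_0, giving M_B = 402.4 kN·m (hogging).

M_B = 402.4 kN·m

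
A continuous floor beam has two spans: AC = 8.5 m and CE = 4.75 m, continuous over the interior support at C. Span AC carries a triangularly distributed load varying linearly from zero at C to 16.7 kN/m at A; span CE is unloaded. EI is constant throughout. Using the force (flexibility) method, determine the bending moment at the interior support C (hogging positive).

M_C = 45.15 kN·m

Release continuity at C by inserting a hinge; the redundant is the internal moment M_C. The primary structure is two simply-supported spans AC and CE.
Rotations at C on the released spans (each span's end-slope, ×1/EI):
  span AC: triangular load, peak 16.7: 7w₀L³/(360EI) = 199.4/EI
  relative rotation θ_0 = (199.4 + 0)/EI = 199.4/EI
A unit hogging moment at C produces rotation L₁/(3EI) + L₂/(3EI) = 4.417/EI.
Slope continuity at C: θ_0 = M_C·4.417/EI, so M_C = 199.4/4.417 = 45.15 kN·m (hogging).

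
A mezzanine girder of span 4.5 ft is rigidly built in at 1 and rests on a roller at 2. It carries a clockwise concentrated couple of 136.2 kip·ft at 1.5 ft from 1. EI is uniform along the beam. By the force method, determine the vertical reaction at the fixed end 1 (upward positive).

R_1 = -25.22 kip

Choose R_2 as the redundant. The primary structure is the cantilever fixed at 1.
Free-end deflection of the primary structure under the applied loading (downward +):
  clockwise couple 136.2 at a = 1.5: M₀a(2L − a)/(2EI) = 766.1/EI
Tip deflection under a unit load at 2: L³/(3EI) = 30.38/EI.
The prop prevents deflection at 2: R_2 = δ_0/δ_{22} = 766.1/30.38 = 25.22 kip.
Vertical equilibrium: R_1 = ΣP − R_2 = 0 − 25.22 = -25.22 kip.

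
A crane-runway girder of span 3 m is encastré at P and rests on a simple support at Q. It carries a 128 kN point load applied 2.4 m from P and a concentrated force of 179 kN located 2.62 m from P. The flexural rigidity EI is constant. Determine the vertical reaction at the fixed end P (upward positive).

Release the roller at Q. Primary structure: cantilever fixed at P.
Free-end deflection of the primary structure under the applied loading (downward +):
  point load 128 at a = 2.4: Pa²(3L − a)/(6EI) = 811/EI
  point load 179 at a = 2.62: Pa²(3L − a)/(6EI) = 1307/EI
  δ_0 = 2118/EI
Flexibility coefficient — unit upward force at Q: δ_{QQ} = L³/(3EI) = 9/EI.
Compatibility at Q: δ_0 − R_Q·δ_{QQ} = 0, so R_Q = 2118/9 = 235.3 kN.
Vertical equilibrium: R_P = ΣP − R_Q = 307 − 235.3 = 71.72 kN.

R_P = 71.72 kN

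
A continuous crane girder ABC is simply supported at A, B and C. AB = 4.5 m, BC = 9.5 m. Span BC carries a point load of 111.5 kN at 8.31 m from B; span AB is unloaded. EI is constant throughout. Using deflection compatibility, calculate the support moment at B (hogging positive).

M_B = 44.31 kN·m

Release continuity at B by inserting a hinge; the redundant is the internal moment M_B. The primary structure is two simply-supported spans AB and BC.
Rotations at B on the released spans (each span's end-slope, ×1/EI):
  span BC: point load 111.5 at a = 8.31: Pab(L + b)/(6LEI) = 206.8/EI
  relative rotation θ_0 = (0 + 206.8)/EI = 206.8/EI
A unit hogging moment at B produces rotation L₁/(3EI) + L₂/(3EI) = 4.667/EI.
Compatibility: M_B·(L₁+L₂)/(3EI) = θ_0, giving M_B = 44.31 kN·m (hogging).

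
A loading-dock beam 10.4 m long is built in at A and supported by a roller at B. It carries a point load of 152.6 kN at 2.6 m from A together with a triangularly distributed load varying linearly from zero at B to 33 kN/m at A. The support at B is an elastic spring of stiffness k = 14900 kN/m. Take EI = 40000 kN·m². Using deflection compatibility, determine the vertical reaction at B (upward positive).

Remove the prop at B; the released (primary) structure is a cantilever built in at A.
Primary-structure tip deflection at B by superposition:
  point load 152.6 at a = 2.6: Pa²(3L − a)/(6EI) = 4917/EI
  triangular load, peak 33 at the fixed end: w₀L⁴/(30EI) = 12868/EI
  δ_0 = 17786/EI
Tip deflection under a unit load at B: L³/(3EI) = 375/EI.
With EI = 40000 kN·m²: δ_0 = 0.44464 m and δ_{BB} = 0.009374 m/kN.
Compatibility — the spring shortens by R_B/k under the reaction it provides: δ_0 − R_B·δ_{BB} = R_B/k. With 1/k = 0.000067 m/kN, R_B = δ_0 / (δ_{BB} + 1/k) = 0.44464 / (0.009374 + 0.000067) = 47.1 kN.

R_B = 47.1 kN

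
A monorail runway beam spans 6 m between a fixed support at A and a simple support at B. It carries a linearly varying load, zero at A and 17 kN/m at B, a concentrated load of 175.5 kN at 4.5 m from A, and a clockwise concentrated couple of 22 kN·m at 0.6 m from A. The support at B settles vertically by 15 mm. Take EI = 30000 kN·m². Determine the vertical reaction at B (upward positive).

Remove the prop at B; the released (primary) structure is a cantilever built in at A.
Downward deflection at the released point B due to the loads:
  triangular load, peak 17 at the free end: 11w₀L⁴/(120EI) = 2020/EI
  point load 175.5 at a = 4.5: Pa²(3L − a)/(6EI) = 7996/EI
  clockwise couple 22 at a = 0.6: M₀a(2L − a)/(2EI) = 75.24/EI
  δ_0 = 10091/EI
Tip deflection under a unit load at B: L³/(3EI) = 72/EI.
With EI = 30000 kN·m²: δ_0 = 0.33637 m and δ_{BB} = 0.0024 m/kN.
Compatibility — the beam at B must follow the support down by 0.015 m: δ_0 − R_B·δ_{BB} = 0.015, so R_B = (0.33637 − 0.015)/0.0024 = 133.9 kN.

R_B = 133.9 kN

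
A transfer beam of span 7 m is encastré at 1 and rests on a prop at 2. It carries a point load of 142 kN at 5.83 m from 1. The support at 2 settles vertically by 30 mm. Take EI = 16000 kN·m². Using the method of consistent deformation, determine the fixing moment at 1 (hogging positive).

Choose R_2 as the redundant. The primary structure is the cantilever fixed at 1.
Deflection at 2 on the released cantilever, summing each load's contribution:
  point load 142 at a = 5.83: Pa²(3L − a)/(6EI) = 12203/EI
Flexibility coefficient — unit upward force at 2: δ_{22} = L³/(3EI) = 114.3/EI.
With EI = 16000 kN·m²: δ_0 = 0.76268 m and δ_{22} = 0.007146 m/kN.
Compatibility — the beam at 2 must follow the support down by 0.03 m: δ_0 − R_2·δ_{22} = 0.03, so R_2 = (0.76268 − 0.03)/0.007146 = 102.5 kN.
Moment equilibrium about 1: M_1 = Σ(load moments about 1) − R_2·L = 827.9 − 102.5×7 = 110.1 kN·m.

M_1 = 110.1 kN·m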